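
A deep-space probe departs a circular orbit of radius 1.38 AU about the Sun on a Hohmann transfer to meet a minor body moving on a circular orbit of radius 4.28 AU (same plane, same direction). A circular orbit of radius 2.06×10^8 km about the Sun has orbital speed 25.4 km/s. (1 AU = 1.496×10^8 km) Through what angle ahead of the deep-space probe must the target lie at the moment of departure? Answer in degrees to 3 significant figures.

φ = 83.2°

From the circular-orbit relation v² = μ/r at r = 2.06×10^8 km: μ = v²r = (25.4)² × 2.06×10^8 = 1.32903×10^11 km³/s².
In km: r₁ = 1.38 × 1.496×10^8 = 2.06448×10^8 km; r₂ = 4.28 × 1.496×10^8 = 6.40288×10^8 km.
Semi-major axis of the transfer orbit: a_t = (2.06448×10^8 + 6.40288×10^8)/2 = 4.23368×10^8 km.
The half-period of the transfer ellipse is t = π√(a_t³/μ) = 7.507×10^7 s.
The target's mean motion on its circular orbit is ω₂ = √(μ/r₂³) = 2.250×10^-8 rad/s.
Angle swept by the target during transfer: ω₂·t = 1.6891 rad = 96.78°.
The deep-space probe traverses 180° on the transfer ellipse, so the target must lead by 180° − 96.78° = 83.2°.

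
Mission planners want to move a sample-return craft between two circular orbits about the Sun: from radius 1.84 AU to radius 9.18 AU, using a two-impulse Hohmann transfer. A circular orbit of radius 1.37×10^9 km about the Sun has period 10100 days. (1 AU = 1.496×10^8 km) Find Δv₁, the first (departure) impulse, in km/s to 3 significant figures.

Δv₁ = 6.40 km/s

From Kepler's third law T² = 4π²r³/μ at r = 1.37×10^9 km, T = 10100 days = 10100 × 86400 s = 8.7264×10^8 s: μ = 4π²r³/T² = 1.33306×10^11 km³/s².
In km: r₁ = 1.84 × 1.496×10^8 = 2.75264×10^8 km; r₂ = 9.18 × 1.496×10^8 = 1.373328×10^9 km.
Transfer-ellipse semi-major axis a_t = (r₁ + r₂)/2 = (2.75264×10^8 + 1.373328×10^9)/2 = 8.24296×10^8 km.
Circular speed at r = 2.75264×10^8 km: v_c = √(μ/r) = 22.006 km/s.
Vis-viva on the transfer ellipse at r = 2.75264×10^8 km gives v_t = √[μ(2/r − 1/a_t)] = 28.405 km/s.
Δv₁ = |v_t − v_c| = |28.405 − 22.006| = 6.399 km/s.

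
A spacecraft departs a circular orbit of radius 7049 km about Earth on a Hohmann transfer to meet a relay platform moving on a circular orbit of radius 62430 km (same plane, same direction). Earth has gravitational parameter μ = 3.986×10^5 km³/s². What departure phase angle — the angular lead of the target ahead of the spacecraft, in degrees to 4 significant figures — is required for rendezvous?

The Hohmann ellipse has a_t = (r₁ + r₂)/2 = 34739.5 km.
The half-period of the transfer ellipse is t = π√(a_t³/μ) = 32219.3 s.
The target's mean motion on its circular orbit is ω₂ = √(μ/r₂³) = 4.04742×10^-5 rad/s.
Angle swept by the target during transfer: ω₂·t = 1.3041 rad = 74.72°.
Arrival is 180° from departure on the ellipse, so φ = 180° − 74.72° = 105.3°.

φ = 105.3°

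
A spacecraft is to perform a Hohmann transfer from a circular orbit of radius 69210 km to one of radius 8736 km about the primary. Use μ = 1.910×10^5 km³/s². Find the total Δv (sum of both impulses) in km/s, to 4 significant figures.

Transfer-ellipse semi-major axis a_t = (r₁ + r₂)/2 = (69210 + 8736)/2 = 38973 km.
At r₁ the circular-orbit speed is v₁ = √(μ/r₁) = 1.6612 km/s.
Transfer-orbit speed at r₁ (vis-viva equation): v_a = √[μ(2/r₁ − 1/a_t)] = 0.78651 km/s.
First burn Δv₁ = |v_a − v₁| = 0.8747 km/s.
Circular speed at r₂: v₂ = √(μ/r₂) = 4.676 km/s.
Transfer-orbit speed at r₂: v_p = √[μ(2/r₂ − 1/a_t)] = 6.231 km/s.
Second burn Δv₂ = |v₂ − v_p| = 1.555 km/s.
Δv = Δv₁ + Δv₂ = 0.8747 + 1.555 = 2.430 km/s.

Δv = 2.430 km/s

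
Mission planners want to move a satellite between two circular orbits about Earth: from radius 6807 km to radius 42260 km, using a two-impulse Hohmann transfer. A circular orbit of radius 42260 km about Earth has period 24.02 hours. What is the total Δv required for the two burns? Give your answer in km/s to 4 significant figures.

From Kepler's third law T² = 4π²r³/μ at r = 42260 km, T = 24.02 hours = 24.02 × 3600 s = 86472 s: μ = 4π²r³/T² = 3.98471×10^5 km³/s².
The Hohmann ellipse has a_t = (r₁ + r₂)/2 = 24533.5 km.
At r₁ the circular-orbit speed is v₁ = √(μ/r₁) = 7.6510 km/s.
Transfer-orbit speed at r₁ (v² = μ(2/r − 1/a)): v_p = √[μ(2/r₁ − 1/a_t)] = 10.042 km/s.
First burn Δv₁ = |v_p − v₁| = 2.391 km/s.
Circular speed at r₂: v₂ = √(μ/r₂) = 3.0707 km/s.
Transfer-orbit speed at r₂: v_a = √[μ(2/r₂ − 1/a_t)] = 1.6175 km/s.
Second burn Δv₂ = |v₂ − v_a| = 1.453 km/s.
Δv = Δv₁ + Δv₂ = 2.391 + 1.453 = 3.844 km/s.

Δv = 3.844 km/s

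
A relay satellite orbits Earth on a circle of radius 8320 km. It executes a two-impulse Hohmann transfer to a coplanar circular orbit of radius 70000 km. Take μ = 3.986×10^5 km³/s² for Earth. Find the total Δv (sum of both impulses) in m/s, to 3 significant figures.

Δv = 3620 m/s

The Hohmann ellipse has a_t = (r₁ + r₂)/2 = 39160 km.
At r₁ the circular-orbit speed is v₁ = √(μ/r₁) = 6.921608 km/s.
On the transfer ellipse at r₁, vis-viva equation gives v_p = √[μ(2/r₁ − 1/a_t)] = 9.254110 km/s.
First burn Δv₁ = |v_p − v₁| = 2.333 km/s.
Circular speed at r₂: v₂ = √(μ/r₂) = 2.386 km/s.
Transfer-orbit speed at r₂: v_a = √[μ(2/r₂ − 1/a_t)] = 1.100 km/s.
Second burn Δv₂ = |v₂ − v_a| = 1.286 km/s.
Δv = Δv₁ + Δv₂ = 2.333 + 1.286 = 3.619 km/s.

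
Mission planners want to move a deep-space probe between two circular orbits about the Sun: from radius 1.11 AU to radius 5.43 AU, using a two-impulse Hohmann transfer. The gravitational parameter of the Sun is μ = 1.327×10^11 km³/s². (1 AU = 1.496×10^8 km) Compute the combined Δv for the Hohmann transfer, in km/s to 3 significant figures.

Δv = 13.5 km/s

In km: r₁ = 1.11 × 1.496×10^8 = 1.66056×10^8 km; r₂ = 5.43 × 1.496×10^8 = 8.12328×10^8 km.
Transfer-ellipse semi-major axis a_t = (r₁ + r₂)/2 = (1.66056×10^8 + 8.12328×10^8)/2 = 4.89192×10^8 km.
Circular speed at r₁: v₁ = √(μ/r₁) = √(1.327×10^11/1.66056×10^8) = 28.269 km/s.
Transfer-orbit speed at r₁ (vis-viva equation): v_p = √[μ(2/r₁ − 1/a_t)] = 36.428 km/s.
First burn Δv₁ = |v_p − v₁| = 8.159 km/s.
At r₂, v₂ = √(μ/r₂) = 12.7811 km/s.
Transfer-orbit speed at r₂: v_a = √[μ(2/r₂ − 1/a_t)] = 7.44659 km/s.
Second burn Δv₂ = |v₂ − v_a| = 5.335 km/s.
Total Δv = Δv₁ + Δv₂ = 13.49 km/s.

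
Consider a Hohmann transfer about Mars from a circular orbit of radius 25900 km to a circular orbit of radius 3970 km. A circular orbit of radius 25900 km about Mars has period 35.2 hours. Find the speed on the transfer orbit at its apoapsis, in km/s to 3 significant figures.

From Kepler's third law T² = 4π²r³/μ at r = 25900 km, T = 35.2 hours = 35.2 × 3600 s = 1.2672×10^5 s: μ = 4π²r³/T² = 42713.8 km³/s².
The Hohmann ellipse has a_t = (r₁ + r₂)/2 = 14935 km.
At apoapsis, r = 25900 km.
From the vis-viva equation, v = √[μ(2/r − 1/a_t)] = 0.6621 km/s.

v = 0.662 km/s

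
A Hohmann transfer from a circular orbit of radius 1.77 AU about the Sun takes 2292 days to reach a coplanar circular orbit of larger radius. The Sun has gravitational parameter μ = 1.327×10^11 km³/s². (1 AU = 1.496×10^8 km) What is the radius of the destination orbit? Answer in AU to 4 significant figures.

In km: r₁ = 1.77 × 1.496×10^8 = 2.64792×10^8 km.
Transfer time t = 2292 days = 1.980288×10^8 s, and t = π√(a_t³/μ).
So a_t = (μ t²/π²)^(1/3) = (1.327×10^11 × (1.980288×10^8)² / π²)^(1/3) = 8.0787×10^8 km.
Since a_t = (r₁ + r₂)/2, r₂ = 2a_t − r₁ = 2×8.0787×10^8 − 2.64792×10^8 = 1.350948×10^9 km.
In AU: r₂ = 1.350948×10^9 / 1.496×10^8 = 9.030 AU.

r₂ = 9.030 AU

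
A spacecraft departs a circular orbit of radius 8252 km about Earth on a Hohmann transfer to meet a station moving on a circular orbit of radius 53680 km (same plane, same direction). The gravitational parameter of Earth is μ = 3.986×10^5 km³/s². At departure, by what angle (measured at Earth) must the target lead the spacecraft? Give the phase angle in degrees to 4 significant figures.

The Hohmann ellipse has a_t = (r₁ + r₂)/2 = 30966 km.
The half-period of the transfer ellipse is t = π√(a_t³/μ) = 27115 s.
The target's mean motion on its circular orbit is ω₂ = √(μ/r₂³) = 5.0763×10^-5 rad/s.
Angle swept by the target during transfer: ω₂·t = 1.3764 rad = 78.86°.
The spacecraft traverses 180° on the transfer ellipse, so the target must lead by 180° − 78.86° = 101.1°.

φ = 101.1°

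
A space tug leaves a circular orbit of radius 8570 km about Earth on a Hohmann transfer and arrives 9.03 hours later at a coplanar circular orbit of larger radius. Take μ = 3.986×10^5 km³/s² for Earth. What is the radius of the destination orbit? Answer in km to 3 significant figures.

r₂ = 61300 km

Transfer time t = 9.03 hours = 32508 s, and t = π√(a_t³/μ).
So a_t = (μ t²/π²)^(1/3) = (3.986×10^5 × (32508)² / π²)^(1/3) = 34947 km.
Since a_t = (r₁ + r₂)/2, r₂ = 2a_t − r₁ = 2×34947 − 8570 = 61324 km.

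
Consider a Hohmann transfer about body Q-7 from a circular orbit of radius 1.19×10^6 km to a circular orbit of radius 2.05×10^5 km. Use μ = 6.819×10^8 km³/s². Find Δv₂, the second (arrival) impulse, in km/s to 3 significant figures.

The Hohmann ellipse has a_t = (r₁ + r₂)/2 = 6.975×10^5 km.
Circular speed at r = 2.050×10^5 km: v_c = √(μ/r) = 57.67 km/s.
Transfer-orbit speed at the same r (vis-viva, a = a_t): v_t = √[μ(2/r − 1/a_t)] = 75.33 km/s.
Δv₂ = |v_t − v_c| = |75.33 − 57.67| = 17.66 km/s.

Δv₂ = 17.7 km/s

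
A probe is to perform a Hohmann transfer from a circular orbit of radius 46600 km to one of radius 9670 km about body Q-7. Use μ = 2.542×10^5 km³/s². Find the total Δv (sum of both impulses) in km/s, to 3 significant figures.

Semi-major axis of the transfer orbit: a_t = (46600 + 9670)/2 = 28135 km.
At r₁ the circular-orbit speed is v₁ = √(μ/r₁) = 2.33558 km/s.
On the transfer ellipse at r₁, vis-viva equation gives v_a = √[μ(2/r₁ − 1/a_t)] = 1.36926 km/s.
First burn Δv₁ = |v_a − v₁| = 0.96632 km/s.
At r₂, v₂ = √(μ/r₂) = 5.1271324 km/s.
Transfer-orbit speed at r₂: v_p = √[μ(2/r₂ − 1/a_t)] = 6.5984820 km/s.
Second burn Δv₂ = |v₂ − v_p| = 1.4713 km/s.
Total Δv = Δv₁ + Δv₂ = 2.438 km/s.

Δv = 2.44 km/s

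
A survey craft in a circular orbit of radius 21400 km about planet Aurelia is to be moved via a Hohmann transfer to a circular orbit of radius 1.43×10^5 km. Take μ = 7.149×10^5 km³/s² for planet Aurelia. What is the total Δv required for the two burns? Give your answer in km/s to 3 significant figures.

Δv = 2.94 km/s

Transfer-ellipse semi-major axis a_t = (r₁ + r₂)/2 = (21400 + 1.430×10^5)/2 = 82200 km.
At r₁ the circular-orbit speed is v₁ = √(μ/r₁) = 5.7798 km/s.
Transfer-orbit speed at r₁ (vis-viva): v_p = √[μ(2/r₁ − 1/a_t)] = 7.6234 km/s.
First burn Δv₁ = |v_p − v₁| = 1.844 km/s.
Circular speed at r₂: v₂ = √(μ/r₂) = 2.236 km/s.
Transfer-orbit speed at r₂: v_a = √[μ(2/r₂ − 1/a_t)] = 1.141 km/s.
Second burn Δv₂ = |v₂ − v_a| = 1.095 km/s.
Total Δv = Δv₁ + Δv₂ = 2.939 km/s.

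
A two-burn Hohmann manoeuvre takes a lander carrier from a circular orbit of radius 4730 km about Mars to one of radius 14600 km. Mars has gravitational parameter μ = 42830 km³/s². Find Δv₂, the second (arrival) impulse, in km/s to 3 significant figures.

The Hohmann ellipse has a_t = (r₁ + r₂)/2 = 9665 km.
Circular speed at r = 14600 km: v_c = √(μ/r) = 1.7128 km/s.
Transfer-orbit speed at the same r (vis-viva, a = a_t): v_t = √[μ(2/r − 1/a_t)] = 1.1982 km/s.
Δv₂ = |v_t − v_c| = |1.1982 − 1.7128| = 0.5146 km/s.

Δv₂ = 0.515 km/s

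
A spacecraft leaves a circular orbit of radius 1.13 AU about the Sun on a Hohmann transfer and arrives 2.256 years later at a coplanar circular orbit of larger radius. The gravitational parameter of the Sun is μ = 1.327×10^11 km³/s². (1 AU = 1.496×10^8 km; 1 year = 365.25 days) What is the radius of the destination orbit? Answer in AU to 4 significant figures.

In km: r₁ = 1.13 × 1.496×10^8 = 1.69048×10^8 km.
Transfer time t = 2.256 years × 365.25 × 86400 s = 7.11939456×10^7 s, and t = π√(a_t³/μ).
So a_t = (μ t²/π²)^(1/3) = (1.327×10^11 × (7.11939456×10^7)² / π²)^(1/3) = 4.0846×10^8 km.
Since a_t = (r₁ + r₂)/2, r₂ = 2a_t − r₁ = 2×4.0846×10^8 − 1.69048×10^8 = 6.47872×10^8 km.
In AU: r₂ = 6.47872×10^8 / 1.496×10^8 = 4.331 AU.

r₂ = 4.331 AU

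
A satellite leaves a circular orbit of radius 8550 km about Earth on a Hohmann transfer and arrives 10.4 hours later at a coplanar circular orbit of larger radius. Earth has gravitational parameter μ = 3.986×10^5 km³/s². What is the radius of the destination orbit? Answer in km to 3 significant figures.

Transfer time t = 10.4 hours = 37440 s, and t = π√(a_t³/μ).
So a_t = (μ t²/π²)^(1/3) = (3.986×10^5 × (37440)² / π²)^(1/3) = 38398 km.
Since a_t = (r₁ + r₂)/2, r₂ = 2a_t − r₁ = 2×38398 − 8550 = 68246 km.

r₂ = 68200 km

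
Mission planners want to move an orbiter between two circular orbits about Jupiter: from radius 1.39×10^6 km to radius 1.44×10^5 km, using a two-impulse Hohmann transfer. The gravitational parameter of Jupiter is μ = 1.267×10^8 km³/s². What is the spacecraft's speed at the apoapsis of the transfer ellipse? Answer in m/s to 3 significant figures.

The Hohmann ellipse has a_t = (r₁ + r₂)/2 = 7.670×10^5 km.
At apoapsis, r = 1.390×10^6 km.
From the vis-viva equation, v = √[μ(2/r − 1/a_t)] = 4.137 km/s.

v = 4140 m/s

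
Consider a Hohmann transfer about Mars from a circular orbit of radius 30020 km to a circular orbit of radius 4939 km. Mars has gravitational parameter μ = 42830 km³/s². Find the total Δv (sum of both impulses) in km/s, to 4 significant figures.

The Hohmann ellipse has a_t = (r₁ + r₂)/2 = 17479.5 km.
Circular speed at r₁: v₁ = √(μ/r₁) = √(42830/30020) = 1.19445 km/s.
On the transfer ellipse at r₁, vis-viva gives v_a = √[μ(2/r₁ − 1/a_t)] = 0.634927 km/s.
First burn Δv₁ = |v_a − v₁| = 0.5595 km/s.
Circular speed at r₂: v₂ = √(μ/r₂) = 2.9448 km/s.
Transfer-orbit speed at r₂: v_p = √[μ(2/r₂ − 1/a_t)] = 3.8592 km/s.
Second burn Δv₂ = |v₂ − v_p| = 0.9144 km/s.
Δv = Δv₁ + Δv₂ = 0.5595 + 0.9144 = 1.474 km/s.

Δv = 1.474 km/s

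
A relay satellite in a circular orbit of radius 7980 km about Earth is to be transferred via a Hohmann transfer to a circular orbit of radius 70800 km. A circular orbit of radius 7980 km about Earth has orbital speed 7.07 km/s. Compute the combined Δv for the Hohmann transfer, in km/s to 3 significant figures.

From the circular-orbit relation v² = μ/r at r = 7980 km: μ = v²r = (7.07)² × 7980 = 3.98880×10^5 km³/s².
Transfer-ellipse semi-major axis a_t = (r₁ + r₂)/2 = (7980 + 70800)/2 = 39390 km.
At r₁ the circular-orbit speed is v₁ = √(μ/r₁) = 7.070 km/s.
On the transfer ellipse at r₁, v² = μ(2/r − 1/a) gives v_p = √[μ(2/r₁ − 1/a_t)] = 9.479 km/s.
First burn Δv₁ = |v_p − v₁| = 2.409 km/s.
At r₂, v₂ = √(μ/r₂) = 2.3736 km/s.
Transfer-orbit speed at r₂: v_a = √[μ(2/r₂ − 1/a_t)] = 1.0683 km/s.
Second burn Δv₂ = |v₂ − v_a| = 1.305 km/s.
Δv = Δv₁ + Δv₂ = 2.409 + 1.305 = 3.714 km/s.

Δv = 3.71 km/s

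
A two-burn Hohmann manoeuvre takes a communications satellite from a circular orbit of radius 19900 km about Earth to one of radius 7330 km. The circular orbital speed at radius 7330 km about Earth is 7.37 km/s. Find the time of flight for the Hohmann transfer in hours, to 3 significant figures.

From the circular-orbit relation v² = μ/r at r = 7330 km: μ = v²r = (7.37)² × 7330 = 3.98143×10^5 km³/s².
The Hohmann ellipse has a_t = (r₁ + r₂)/2 = 13615 km.
Half the transfer-orbit period gives t = π√(a_t³/μ) = 7910 s.
Converting: 7910 s ÷ 3600 s/hour = 2.20 hours.

t = 2.20 hours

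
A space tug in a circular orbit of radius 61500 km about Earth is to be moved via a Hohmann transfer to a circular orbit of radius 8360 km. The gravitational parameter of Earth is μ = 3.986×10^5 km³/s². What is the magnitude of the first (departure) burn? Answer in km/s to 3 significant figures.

Semi-major axis of the transfer orbit: a_t = (61500 + 8360)/2 = 34930 km.
On the circular orbit at r = 61500 km, v_c = √(μ/r) = 2.5458 km/s.
Vis-viva on the transfer ellipse at r = 61500 km gives v_t = √[μ(2/r − 1/a_t)] = 1.2455 km/s.
Δv₁ = |v_t − v_c| = |1.2455 − 2.5458| = 1.300 km/s.

Δv₁ = 1.30 km/s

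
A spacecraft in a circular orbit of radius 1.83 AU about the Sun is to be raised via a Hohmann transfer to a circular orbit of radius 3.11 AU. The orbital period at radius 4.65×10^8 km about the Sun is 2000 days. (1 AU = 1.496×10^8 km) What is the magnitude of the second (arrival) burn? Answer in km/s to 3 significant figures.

From Kepler's third law T² = 4π²r³/μ at r = 4.65×10^8 km, T = 2000 days = 2000 × 86400 s = 1.728×10^8 s: μ = 4π²r³/T² = 1.32932×10^11 km³/s².
In km: r₁ = 1.83 × 1.496×10^8 = 2.73768×10^8 km; r₂ = 3.11 × 1.496×10^8 = 4.65256×10^8 km.
Transfer-ellipse semi-major axis a_t = (r₁ + r₂)/2 = (2.73768×10^8 + 4.65256×10^8)/2 = 3.69512×10^8 km.
On the circular orbit at r = 4.65256×10^8 km, v_c = √(μ/r) = 16.903 km/s.
Vis-viva on the transfer ellipse at r = 4.65256×10^8 km gives v_t = √[μ(2/r − 1/a_t)] = 14.549 km/s.
Δv₂ = |v_t − v_c| = |14.549 − 16.903| = 2.354 km/s.

Δv₂ = 2.35 km/s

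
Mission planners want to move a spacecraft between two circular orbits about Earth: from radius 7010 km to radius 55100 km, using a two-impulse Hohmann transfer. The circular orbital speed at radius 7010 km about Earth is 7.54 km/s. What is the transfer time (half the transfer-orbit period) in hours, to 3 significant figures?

t = 7.57 hours

From the circular-orbit relation v² = μ/r at r = 7010 km: μ = v²r = (7.54)² × 7010 = 3.98530×10^5 km³/s².
Semi-major axis of the transfer orbit: a_t = (7010 + 55100)/2 = 31055 km.
By Kepler's third law the transfer-orbit period is T = 2π√(a_t³/μ), so t = T/2 = 27234.3 s.
Converting: 27234.3 s ÷ 3600 s/hour = 7.57 hours.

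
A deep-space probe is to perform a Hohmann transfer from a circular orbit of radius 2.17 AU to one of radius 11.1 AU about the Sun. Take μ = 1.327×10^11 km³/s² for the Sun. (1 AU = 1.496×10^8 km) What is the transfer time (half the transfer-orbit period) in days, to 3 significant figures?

In km: r₁ = 2.17 × 1.496×10^8 = 3.24632×10^8 km; r₂ = 11.1 × 1.496×10^8 = 1.66056×10^9 km.
Transfer-ellipse semi-major axis a_t = (r₁ + r₂)/2 = (3.24632×10^8 + 1.66056×10^9)/2 = 9.92596×10^8 km.
By Kepler's third law the transfer-orbit period is T = 2π√(a_t³/μ), so t = T/2 = 2.697×10^8 s.
Converting: 2.697×10^8 s ÷ 86400 s/day = 3120 days.

t = 3120 days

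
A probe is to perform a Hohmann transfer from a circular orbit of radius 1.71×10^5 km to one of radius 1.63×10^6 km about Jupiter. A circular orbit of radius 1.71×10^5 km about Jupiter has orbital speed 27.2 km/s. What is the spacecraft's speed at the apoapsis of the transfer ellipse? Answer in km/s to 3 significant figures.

From the circular-orbit relation v² = μ/r at r = 1.71×10^5 km: μ = v²r = (27.2)² × 1.71×10^5 = 1.26513×10^8 km³/s².
The Hohmann ellipse has a_t = (r₁ + r₂)/2 = 9.005×10^5 km.
The apoapsis of the transfer ellipse is at r = 1.630×10^6 km.
Vis-viva: v = √[μ(2/r − 1/a_t)] = √[1.26513×10^8 × (2/1.630×10^6 − 1/9.005×10^5)] = 3.839 km/s.

v = 3.84 km/s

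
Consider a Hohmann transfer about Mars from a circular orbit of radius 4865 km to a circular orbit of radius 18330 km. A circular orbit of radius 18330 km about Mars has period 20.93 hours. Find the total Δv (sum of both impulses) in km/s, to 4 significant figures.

Δv = 1.302 km/s

From Kepler's third law T² = 4π²r³/μ at r = 18330 km, T = 20.93 hours = 20.93 × 3600 s = 75348 s: μ = 4π²r³/T² = 42825.6 km³/s².
Semi-major axis of the transfer orbit: a_t = (4865 + 18330)/2 = 11597.5 km.
Circular speed at r₁: v₁ = √(μ/r₁) = √(42825.6/4865) = 2.96695 km/s.
On the transfer ellipse at r₁, v² = μ(2/r − 1/a) gives v_p = √[μ(2/r₁ − 1/a_t)] = 3.73001 km/s.
First burn Δv₁ = |v_p − v₁| = 0.7631 km/s.
Circular speed at r₂: v₂ = √(μ/r₂) = 1.5285 km/s.
Transfer-orbit speed at r₂: v_a = √[μ(2/r₂ − 1/a_t)] = 0.98999 km/s.
Second burn Δv₂ = |v₂ − v_a| = 0.5385 km/s.
Total Δv = Δv₁ + Δv₂ = 1.302 km/s.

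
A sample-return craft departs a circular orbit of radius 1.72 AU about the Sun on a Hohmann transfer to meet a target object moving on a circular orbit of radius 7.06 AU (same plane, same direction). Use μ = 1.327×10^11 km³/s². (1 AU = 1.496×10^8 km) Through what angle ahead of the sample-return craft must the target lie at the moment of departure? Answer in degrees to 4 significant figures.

φ = 91.74°

In km: r₁ = 1.72 × 1.496×10^8 = 2.57312×10^8 km; r₂ = 7.06 × 1.496×10^8 = 1.056176×10^9 km.
Transfer-ellipse semi-major axis a_t = (r₁ + r₂)/2 = (2.57312×10^8 + 1.056176×10^9)/2 = 6.56744×10^8 km.
The half-period of the transfer ellipse is t = π√(a_t³/μ) = 1.45147×10^8 s.
Target angular speed ω₂ = √(μ/r₂³) = 1.06128×10^-8 rad/s.
Angle swept by the target during transfer: ω₂·t = 1.5404 rad = 88.26°.
The sample-return craft traverses 180° on the transfer ellipse, so the target must lead by 180° − 88.26° = 91.74°.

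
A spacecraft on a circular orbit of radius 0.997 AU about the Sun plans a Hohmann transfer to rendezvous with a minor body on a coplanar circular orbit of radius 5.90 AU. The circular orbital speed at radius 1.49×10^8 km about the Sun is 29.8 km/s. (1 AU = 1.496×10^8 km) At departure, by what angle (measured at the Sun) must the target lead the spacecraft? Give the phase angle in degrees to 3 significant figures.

From the circular-orbit relation v² = μ/r at r = 1.49×10^8 km: μ = v²r = (29.8)² × 1.49×10^8 = 1.32318×10^11 km³/s².
In km: r₁ = 0.997 × 1.496×10^8 = 1.491512×10^8 km; r₂ = 5.90 × 1.496×10^8 = 8.8264×10^8 km.
Transfer-ellipse semi-major axis a_t = (r₁ + r₂)/2 = (1.491512×10^8 + 8.8264×10^8)/2 = 5.158956×10^8 km.
The half-period of the transfer ellipse is t = π√(a_t³/μ) = 1.0120×10^8 s.
The target's mean motion on its circular orbit is ω₂ = √(μ/r₂³) = 1.3872×10^-8 rad/s.
Angle swept by the target during transfer: ω₂·t = 1.4038 rad = 80.43°.
Arrival is 180° from departure on the ellipse, so φ = 180° − 80.43° = 99.6°.

φ = 99.6°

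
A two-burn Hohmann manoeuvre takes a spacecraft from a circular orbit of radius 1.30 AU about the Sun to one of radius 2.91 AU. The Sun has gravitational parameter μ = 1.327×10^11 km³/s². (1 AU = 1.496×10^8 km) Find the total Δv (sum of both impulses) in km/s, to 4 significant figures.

In km: r₁ = 1.30 × 1.496×10^8 = 1.9448×10^8 km; r₂ = 2.91 × 1.496×10^8 = 4.35336×10^8 km.
Semi-major axis of the transfer orbit: a_t = (1.9448×10^8 + 4.35336×10^8)/2 = 3.14908×10^8 km.
At r₁ the circular-orbit speed is v₁ = √(μ/r₁) = 26.1215 km/s.
On the transfer ellipse at r₁, vis-viva gives v_p = √[μ(2/r₁ − 1/a_t)] = 30.7127 km/s.
First burn Δv₁ = |v_p − v₁| = 4.591 km/s.
Circular speed at r₂: v₂ = √(μ/r₂) = 17.459 km/s.
Transfer-orbit speed at r₂: v_a = √[μ(2/r₂ − 1/a_t)] = 13.720 km/s.
Second burn Δv₂ = |v₂ − v_a| = 3.739 km/s.
Δv = Δv₁ + Δv₂ = 4.591 + 3.739 = 8.330 km/s.

Δv = 8.330 km/s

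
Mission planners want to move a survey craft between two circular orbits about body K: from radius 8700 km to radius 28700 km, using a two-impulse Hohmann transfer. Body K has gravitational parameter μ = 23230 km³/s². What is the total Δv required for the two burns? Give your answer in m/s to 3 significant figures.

Semi-major axis of the transfer orbit: a_t = (8700 + 28700)/2 = 18700 km.
At r₁ the circular-orbit speed is v₁ = √(μ/r₁) = 1.6340 km/s.
On the transfer ellipse at r₁, vis-viva equation gives v_p = √[μ(2/r₁ − 1/a_t)] = 2.0243 km/s.
First burn Δv₁ = |v_p − v₁| = 0.3903 km/s.
Circular speed at r₂: v₂ = √(μ/r₂) = 0.8997 km/s.
Transfer-orbit speed at r₂: v_a = √[μ(2/r₂ − 1/a_t)] = 0.6137 km/s.
Second burn Δv₂ = |v₂ − v_a| = 0.2860 km/s.
Total Δv = Δv₁ + Δv₂ = 0.6763 km/s.

Δv = 676 m/s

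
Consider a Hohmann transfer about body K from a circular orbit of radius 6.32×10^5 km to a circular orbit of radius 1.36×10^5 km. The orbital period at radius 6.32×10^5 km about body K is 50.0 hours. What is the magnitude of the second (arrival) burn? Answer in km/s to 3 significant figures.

From Kepler's third law T² = 4π²r³/μ at r = 6.32×10^5 km, T = 50.0 hours = 50.0 × 3600 s = 1.800×10^5 s: μ = 4π²r³/T² = 3.07586×10^8 km³/s².
Transfer-ellipse semi-major axis a_t = (r₁ + r₂)/2 = (6.320×10^5 + 1.360×10^5)/2 = 3.840×10^5 km.
Circular speed at r = 1.360×10^5 km: v_c = √(μ/r) = 47.56 km/s.
Vis-viva on the transfer ellipse at r = 1.360×10^5 km gives v_t = √[μ(2/r − 1/a_t)] = 61.01 km/s.
Δv₂ = |v_t − v_c| = |61.01 − 47.56| = 13.45 km/s.

Δv₂ = 13.5 km/s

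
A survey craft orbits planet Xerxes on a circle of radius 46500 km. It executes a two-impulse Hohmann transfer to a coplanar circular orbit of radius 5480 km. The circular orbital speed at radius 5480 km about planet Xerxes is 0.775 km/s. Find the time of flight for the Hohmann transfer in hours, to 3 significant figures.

t = 63.7 hours

From the circular-orbit relation v² = μ/r at r = 5480 km: μ = v²r = (0.775)² × 5480 = 3291.43 km³/s².
Transfer-ellipse semi-major axis a_t = (r₁ + r₂)/2 = (46500 + 5480)/2 = 25990 km.
Transfer time t = π√(a_t³/μ) = π√((25990)³ / 3291.43) = 2.294×10^5 s.
Converting: 2.294×10^5 s ÷ 3600 s/hour = 63.7 hours.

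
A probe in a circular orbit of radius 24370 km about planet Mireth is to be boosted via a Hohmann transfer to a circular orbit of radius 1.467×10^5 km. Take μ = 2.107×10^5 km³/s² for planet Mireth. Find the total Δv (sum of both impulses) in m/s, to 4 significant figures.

Semi-major axis of the transfer orbit: a_t = (24370 + 1.467×10^5)/2 = 85535 km.
Circular speed at r₁: v₁ = √(μ/r₁) = √(2.107×10^5/24370) = 2.9404 km/s.
Transfer-orbit speed at r₁ (vis-viva equation): v_p = √[μ(2/r₁ − 1/a_t)] = 3.8508 km/s.
First burn Δv₁ = |v_p − v₁| = 0.9104 km/s.
Circular speed at r₂: v₂ = √(μ/r₂) = 1.1984 km/s.
Transfer-orbit speed at r₂: v_a = √[μ(2/r₂ − 1/a_t)] = 0.63970 km/s.
Second burn Δv₂ = |v₂ − v_a| = 0.5587 km/s.
Total Δv = Δv₁ + Δv₂ = 1.469 km/s.

Δv = 1469 m/s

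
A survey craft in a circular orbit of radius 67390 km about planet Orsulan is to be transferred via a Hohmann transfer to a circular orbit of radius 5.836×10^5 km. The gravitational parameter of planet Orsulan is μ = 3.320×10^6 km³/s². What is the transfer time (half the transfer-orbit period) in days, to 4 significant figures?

Transfer-ellipse semi-major axis a_t = (r₁ + r₂)/2 = (67390 + 5.836×10^5)/2 = 3.25495×10^5 km.
Half the transfer-orbit period gives t = π√(a_t³/μ) = 3.202×10^5 s.
Converting: 3.202×10^5 s ÷ 86400 s/day = 3.706 days.

t = 3.706 days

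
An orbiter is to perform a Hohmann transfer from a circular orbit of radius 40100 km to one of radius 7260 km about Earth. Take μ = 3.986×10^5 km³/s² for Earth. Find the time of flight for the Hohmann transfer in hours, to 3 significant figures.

Transfer-ellipse semi-major axis a_t = (r₁ + r₂)/2 = (40100 + 7260)/2 = 23680 km.
By Kepler's third law the transfer-orbit period is T = 2π√(a_t³/μ), so t = T/2 = 18130 s.
Converting: 18130 s ÷ 3600 s/hour = 5.04 hours.

t = 5.04 hours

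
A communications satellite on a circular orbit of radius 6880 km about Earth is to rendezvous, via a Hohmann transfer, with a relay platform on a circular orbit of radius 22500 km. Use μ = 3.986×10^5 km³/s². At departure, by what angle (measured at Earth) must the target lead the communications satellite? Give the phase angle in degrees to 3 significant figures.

Transfer-ellipse semi-major axis a_t = (r₁ + r₂)/2 = (6880 + 22500)/2 = 14690 km.
Transfer time t = π√(a_t³/μ) = 8859.60 s.
The target's mean motion on its circular orbit is ω₂ = √(μ/r₂³) = 1.87066×10^-4 rad/s.
Angle swept by the target during transfer: ω₂·t = 1.6573 rad = 94.96°.
The communications satellite traverses 180° on the transfer ellipse, so the target must lead by 180° − 94.96° = 85.0°.

φ = 85.0°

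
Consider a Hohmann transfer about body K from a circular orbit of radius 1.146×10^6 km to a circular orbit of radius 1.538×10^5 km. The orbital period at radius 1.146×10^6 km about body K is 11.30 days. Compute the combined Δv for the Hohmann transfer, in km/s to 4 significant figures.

Δv = 10.39 km/s

From Kepler's third law T² = 4π²r³/μ at r = 1.146×10^6 km, T = 11.30 days = 11.30 × 86400 s = 9.7632×10^5 s: μ = 4π²r³/T² = 6.23346×10^7 km³/s².
The Hohmann ellipse has a_t = (r₁ + r₂)/2 = 6.499×10^5 km.
At r₁ the circular-orbit speed is v₁ = √(μ/r₁) = 7.375 km/s.
On the transfer ellipse at r₁, vis-viva equation gives v_a = √[μ(2/r₁ − 1/a_t)] = 3.588 km/s.
First burn Δv₁ = |v_a − v₁| = 3.787 km/s.
At r₂, v₂ = √(μ/r₂) = 20.131978 km/s.
Transfer-orbit speed at r₂: v_p = √[μ(2/r₂ − 1/a_t)] = 26.733479 km/s.
Second burn Δv₂ = |v₂ − v_p| = 6.602 km/s.
Total Δv = Δv₁ + Δv₂ = 10.39 km/s.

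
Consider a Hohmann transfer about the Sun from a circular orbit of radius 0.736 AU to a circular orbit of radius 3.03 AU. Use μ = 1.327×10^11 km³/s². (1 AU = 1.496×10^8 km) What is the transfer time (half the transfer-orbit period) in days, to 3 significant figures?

In km: r₁ = 0.736 × 1.496×10^8 = 1.101056×10^8 km; r₂ = 3.03 × 1.496×10^8 = 4.53288×10^8 km.
Transfer-ellipse semi-major axis a_t = (r₁ + r₂)/2 = (1.101056×10^8 + 4.53288×10^8)/2 = 2.816968×10^8 km.
Transfer time t = π√(a_t³/μ) = π√((2.816968×10^8)³ / 1.327×10^11) = 4.077×10^7 s.
Converting: 4.077×10^7 s ÷ 86400 s/day = 472 days.

t = 472 days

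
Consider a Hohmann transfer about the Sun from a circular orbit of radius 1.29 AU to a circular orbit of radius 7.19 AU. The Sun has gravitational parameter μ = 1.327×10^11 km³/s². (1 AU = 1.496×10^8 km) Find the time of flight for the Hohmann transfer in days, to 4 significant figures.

In km: r₁ = 1.29 × 1.496×10^8 = 1.92984×10^8 km; r₂ = 7.19 × 1.496×10^8 = 1.075624×10^9 km.
Transfer-ellipse semi-major axis a_t = (r₁ + r₂)/2 = (1.92984×10^8 + 1.075624×10^9)/2 = 6.34304×10^8 km.
Transfer time t = π√(a_t³/μ) = π√((6.34304×10^8)³ / 1.327×10^11) = 1.378×10^8 s.
Converting: 1.378×10^8 s ÷ 86400 s/day = 1595 days.

t = 1595 days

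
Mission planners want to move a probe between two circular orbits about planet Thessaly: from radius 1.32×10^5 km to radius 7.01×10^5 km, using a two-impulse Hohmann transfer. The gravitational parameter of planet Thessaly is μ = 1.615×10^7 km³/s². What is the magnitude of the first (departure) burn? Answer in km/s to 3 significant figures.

Δv₁ = 3.29 km/s

The Hohmann ellipse has a_t = (r₁ + r₂)/2 = 4.165×10^5 km.
Circular speed at r = 1.320×10^5 km: v_c = √(μ/r) = 11.061 km/s.
Transfer-orbit speed at the same r (vis-viva, a = a_t): v_t = √[μ(2/r − 1/a_t)] = 14.350 km/s.
Δv₁ = |v_t − v_c| = |14.350 − 11.061| = 3.289 km/s.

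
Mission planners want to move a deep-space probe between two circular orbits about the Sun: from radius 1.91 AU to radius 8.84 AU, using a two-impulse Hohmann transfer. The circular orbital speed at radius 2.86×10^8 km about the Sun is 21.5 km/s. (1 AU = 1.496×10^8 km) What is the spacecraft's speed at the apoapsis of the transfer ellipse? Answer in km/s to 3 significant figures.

v = 5.96 km/s

From the circular-orbit relation v² = μ/r at r = 2.86×10^8 km: μ = v²r = (21.5)² × 2.86×10^8 = 1.32204×10^11 km³/s².
In km: r₁ = 1.91 × 1.496×10^8 = 2.85736×10^8 km; r₂ = 8.84 × 1.496×10^8 = 1.322464×10^9 km.
Transfer-ellipse semi-major axis a_t = (r₁ + r₂)/2 = (2.85736×10^8 + 1.322464×10^9)/2 = 8.041×10^8 km.
The apoapsis of the transfer ellipse is at r = 1.322464×10^9 km.
From the vis-viva equation, v = √[μ(2/r − 1/a_t)] = 5.960 km/s.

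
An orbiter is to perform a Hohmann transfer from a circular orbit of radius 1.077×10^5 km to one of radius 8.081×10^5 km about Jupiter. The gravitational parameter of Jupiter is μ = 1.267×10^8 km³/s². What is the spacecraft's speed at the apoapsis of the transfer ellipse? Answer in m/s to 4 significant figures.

v = 6073 m/s

Transfer-ellipse semi-major axis a_t = (r₁ + r₂)/2 = (1.077×10^5 + 8.081×10^5)/2 = 4.579×10^5 km.
At apoapsis, r = 8.081×10^5 km.
Applying v² = μ(2/r − 1/a_t): v = 6.073 km/s.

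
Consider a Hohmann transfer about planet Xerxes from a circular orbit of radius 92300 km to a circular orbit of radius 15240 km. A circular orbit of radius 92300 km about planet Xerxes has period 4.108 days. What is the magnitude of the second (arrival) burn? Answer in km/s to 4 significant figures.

Δv₂ = 1.247 km/s

From Kepler's third law T² = 4π²r³/μ at r = 92300 km, T = 4.108 days = 4.108 × 86400 s = 3.549312×10^5 s: μ = 4π²r³/T² = 2.46420×10^5 km³/s².
The Hohmann ellipse has a_t = (r₁ + r₂)/2 = 53770 km.
Circular speed at r = 15240 km: v_c = √(μ/r) = 4.021 km/s.
Transfer-orbit speed at the same r (vis-viva, a = a_t): v_t = √[μ(2/r − 1/a_t)] = 5.268 km/s.
Δv₂ = |v_t − v_c| = |5.268 − 4.021| = 1.247 km/s.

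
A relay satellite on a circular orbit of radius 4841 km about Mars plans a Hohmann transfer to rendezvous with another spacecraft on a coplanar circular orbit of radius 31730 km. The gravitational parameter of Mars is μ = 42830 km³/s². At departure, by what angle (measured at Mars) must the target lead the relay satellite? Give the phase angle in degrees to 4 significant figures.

Transfer-ellipse semi-major axis a_t = (r₁ + r₂)/2 = (4841 + 31730)/2 = 18285.5 km.
Transfer time t = π√(a_t³/μ) = 37535.0 s.
The target's mean motion on its circular orbit is ω₂ = √(μ/r₂³) = 3.66158×10^-5 rad/s.
Angle swept by the target during transfer: ω₂·t = 1.37437 rad = 78.746°.
The relay satellite traverses 180° on the transfer ellipse, so the target must lead by 180° − 78.746° = 101.3°.

φ = 101.3°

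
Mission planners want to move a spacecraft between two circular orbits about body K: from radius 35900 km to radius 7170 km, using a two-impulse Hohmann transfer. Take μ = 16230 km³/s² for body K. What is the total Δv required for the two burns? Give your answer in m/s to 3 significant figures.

Δv = 722 m/s

Transfer-ellipse semi-major axis a_t = (r₁ + r₂)/2 = (35900 + 7170)/2 = 21535 km.
Circular speed at r₁: v₁ = √(μ/r₁) = √(16230/35900) = 0.6724 km/s.
Transfer-orbit speed at r₁ (vis-viva): v_a = √[μ(2/r₁ − 1/a_t)] = 0.3880 km/s.
First burn Δv₁ = |v_a − v₁| = 0.2844 km/s.
At r₂, v₂ = √(μ/r₂) = 1.505 km/s.
Transfer-orbit speed at r₂: v_p = √[μ(2/r₂ − 1/a_t)] = 1.943 km/s.
Second burn Δv₂ = |v₂ − v_p| = 0.4380 km/s.
Total Δv = Δv₁ + Δv₂ = 0.7224 km/s.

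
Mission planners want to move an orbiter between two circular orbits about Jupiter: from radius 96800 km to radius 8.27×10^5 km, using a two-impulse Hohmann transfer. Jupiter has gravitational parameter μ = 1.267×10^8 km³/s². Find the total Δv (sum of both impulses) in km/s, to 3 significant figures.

Δv = 18.9 km/s

Transfer-ellipse semi-major axis a_t = (r₁ + r₂)/2 = (96800 + 8.270×10^5)/2 = 4.619×10^5 km.
At r₁ the circular-orbit speed is v₁ = √(μ/r₁) = 36.18 km/s.
On the transfer ellipse at r₁, vis-viva equation gives v_p = √[μ(2/r₁ − 1/a_t)] = 48.41 km/s.
First burn Δv₁ = |v_p − v₁| = 12.23 km/s.
Circular speed at r₂: v₂ = √(μ/r₂) = 12.3776 km/s.
Transfer-orbit speed at r₂: v_a = √[μ(2/r₂ − 1/a_t)] = 5.66630 km/s.
Second burn Δv₂ = |v₂ − v_a| = 6.711 km/s.
Total Δv = Δv₁ + Δv₂ = 18.94 km/s.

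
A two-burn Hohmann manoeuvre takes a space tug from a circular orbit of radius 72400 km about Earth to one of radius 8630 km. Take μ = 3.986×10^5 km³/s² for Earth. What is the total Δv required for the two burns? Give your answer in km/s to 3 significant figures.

Semi-major axis of the transfer orbit: a_t = (72400 + 8630)/2 = 40515 km.
At r₁ the circular-orbit speed is v₁ = √(μ/r₁) = 2.346 km/s.
Transfer-orbit speed at r₁ (v² = μ(2/r − 1/a)): v_a = √[μ(2/r₁ − 1/a_t)] = 1.083 km/s.
First burn Δv₁ = |v_a − v₁| = 1.263 km/s.
At r₂, v₂ = √(μ/r₂) = 6.796 km/s.
Transfer-orbit speed at r₂: v_p = √[μ(2/r₂ − 1/a_t)] = 9.085 km/s.
Second burn Δv₂ = |v₂ − v_p| = 2.289 km/s.
Total Δv = Δv₁ + Δv₂ = 3.552 km/s.

Δv = 3.55 km/s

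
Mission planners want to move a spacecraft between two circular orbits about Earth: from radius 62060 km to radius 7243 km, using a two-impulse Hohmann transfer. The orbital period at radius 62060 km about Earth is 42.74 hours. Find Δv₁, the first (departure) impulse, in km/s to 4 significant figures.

From Kepler's third law T² = 4π²r³/μ at r = 62060 km, T = 42.74 hours = 42.74 × 3600 s = 1.53864×10^5 s: μ = 4π²r³/T² = 3.98585×10^5 km³/s².
The Hohmann ellipse has a_t = (r₁ + r₂)/2 = 34651.5 km.
On the circular orbit at r = 62060 km, v_c = √(μ/r) = 2.5343 km/s.
Transfer-orbit speed at the same r (vis-viva, a = a_t): v_t = √[μ(2/r − 1/a_t)] = 1.1587 km/s.
Δv₁ = |v_t − v_c| = |1.1587 − 2.5343| = 1.376 km/s.

Δv₁ = 1.376 km/s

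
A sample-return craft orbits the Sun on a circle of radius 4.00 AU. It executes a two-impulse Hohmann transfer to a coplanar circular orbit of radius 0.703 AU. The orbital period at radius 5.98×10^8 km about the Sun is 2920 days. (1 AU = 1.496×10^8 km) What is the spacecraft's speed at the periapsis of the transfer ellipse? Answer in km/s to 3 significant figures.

From Kepler's third law T² = 4π²r³/μ at r = 5.98×10^8 km, T = 2920 days = 2920 × 86400 s = 2.52288×10^8 s: μ = 4π²r³/T² = 1.32639×10^11 km³/s².
In km: r₁ = 4.00 × 1.496×10^8 = 5.984×10^8 km; r₂ = 0.703 × 1.496×10^8 = 1.051688×10^8 km.
The Hohmann ellipse has a_t = (r₁ + r₂)/2 = 3.517844×10^8 km.
At periapsis, r = 1.051688×10^8 km.
From the vis-viva equation, v = √[μ(2/r − 1/a_t)] = 46.32 km/s.

v = 46.3 km/s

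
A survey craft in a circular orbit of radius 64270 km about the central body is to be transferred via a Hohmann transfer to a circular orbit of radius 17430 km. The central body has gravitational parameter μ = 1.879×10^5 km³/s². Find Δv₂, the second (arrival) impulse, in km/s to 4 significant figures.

Δv₂ = 0.8350 km/s

Transfer-ellipse semi-major axis a_t = (r₁ + r₂)/2 = (64270 + 17430)/2 = 40850 km.
Circular speed at r = 17430 km: v_c = √(μ/r) = 3.283 km/s.
Vis-viva on the transfer ellipse at r = 17430 km gives v_t = √[μ(2/r − 1/a_t)] = 4.118 km/s.
Δv₂ = |v_t − v_c| = |4.118 − 3.283| = 0.8350 km/s.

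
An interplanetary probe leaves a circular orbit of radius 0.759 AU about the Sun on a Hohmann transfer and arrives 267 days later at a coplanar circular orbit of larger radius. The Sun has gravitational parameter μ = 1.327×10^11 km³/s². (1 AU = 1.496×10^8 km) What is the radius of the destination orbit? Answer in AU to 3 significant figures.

In km: r₁ = 0.759 × 1.496×10^8 = 1.135464×10^8 km.
Transfer time t = 267 days = 2.30688×10^7 s, and t = π√(a_t³/μ).
So a_t = (μ t²/π²)^(1/3) = (1.327×10^11 × (2.30688×10^7)² / π²)^(1/3) = 1.9270×10^8 km.
Since a_t = (r₁ + r₂)/2, r₂ = 2a_t − r₁ = 2×1.9270×10^8 − 1.135464×10^8 = 2.718536×10^8 km.
In AU: r₂ = 2.718536×10^8 / 1.496×10^8 = 1.82 AU.

r₂ = 1.82 AU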